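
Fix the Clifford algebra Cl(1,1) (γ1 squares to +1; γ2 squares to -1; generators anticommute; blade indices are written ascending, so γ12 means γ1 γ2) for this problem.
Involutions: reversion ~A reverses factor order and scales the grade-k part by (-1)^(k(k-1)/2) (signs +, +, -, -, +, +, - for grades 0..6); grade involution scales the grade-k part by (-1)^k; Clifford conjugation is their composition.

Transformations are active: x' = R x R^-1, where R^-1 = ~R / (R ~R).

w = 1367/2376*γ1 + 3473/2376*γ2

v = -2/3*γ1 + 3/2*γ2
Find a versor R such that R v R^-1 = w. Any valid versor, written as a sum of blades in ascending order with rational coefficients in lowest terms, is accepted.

Since q(v) = q(w) = -65/36, the sum R = v + w = -217/2376*γ1 + 7037/2376*γ2 does the job whenever invertible.
Answer: -217/2376*γ1 + 7037/2376*γ2


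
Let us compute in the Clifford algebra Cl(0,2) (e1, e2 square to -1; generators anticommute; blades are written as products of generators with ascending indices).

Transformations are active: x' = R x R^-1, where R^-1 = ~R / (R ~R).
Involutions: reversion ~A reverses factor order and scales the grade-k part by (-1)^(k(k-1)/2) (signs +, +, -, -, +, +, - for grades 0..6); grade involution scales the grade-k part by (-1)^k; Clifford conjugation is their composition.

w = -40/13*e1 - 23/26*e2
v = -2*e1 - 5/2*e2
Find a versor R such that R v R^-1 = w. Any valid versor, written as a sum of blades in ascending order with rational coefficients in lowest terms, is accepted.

A norm check does it: q(v) = q(w) = -41/4, hence R = v + w = -66/13*e1 - 44/13*e2 realises the map — parallel part kept, (v - w)/2 negated, v carried to w.
Answer: -66/13*e1 - 44/13*e2


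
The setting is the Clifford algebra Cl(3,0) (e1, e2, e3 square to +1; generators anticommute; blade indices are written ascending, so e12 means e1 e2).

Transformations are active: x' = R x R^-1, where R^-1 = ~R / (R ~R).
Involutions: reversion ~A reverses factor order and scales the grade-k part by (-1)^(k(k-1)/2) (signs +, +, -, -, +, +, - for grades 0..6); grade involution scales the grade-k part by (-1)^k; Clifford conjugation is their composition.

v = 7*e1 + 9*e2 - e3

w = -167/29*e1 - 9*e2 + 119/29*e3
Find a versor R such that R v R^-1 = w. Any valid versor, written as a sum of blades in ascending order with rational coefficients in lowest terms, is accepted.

A norm check does it: q(v) = q(w) = 131, hence R = v + w = 36/29*e1 + 90/29*e3 realises the map — parallel part kept, (v - w)/2 negated, v carried to w.
Answer: 36/29*e1 + 90/29*e3


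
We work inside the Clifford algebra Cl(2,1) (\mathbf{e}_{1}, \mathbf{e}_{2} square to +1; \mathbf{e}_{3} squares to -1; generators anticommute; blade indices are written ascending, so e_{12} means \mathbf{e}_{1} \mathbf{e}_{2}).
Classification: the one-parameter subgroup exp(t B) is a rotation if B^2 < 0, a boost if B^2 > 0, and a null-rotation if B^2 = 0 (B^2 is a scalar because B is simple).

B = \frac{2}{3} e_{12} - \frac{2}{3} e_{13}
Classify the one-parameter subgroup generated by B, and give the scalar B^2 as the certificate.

B^2 term by term: the squares give (\frac{2}{3})^2*(e_{12})^2 + (-\frac{2}{3})^2*(e_{13})^2 = \frac{4}{9}*(-1) + \frac{4}{9}*(+1) = 0 (each basis 2-blade squares to minus the product of its generators' squares); cross terms between blades sharing an index anticommute and cancel. So B^2 = 0.
Answer: null-rotation, certificate B^2 = 0. Note: conjugating B changes its blade decomposition but never the scalar B^2 = 0, whose sign settles the classification.


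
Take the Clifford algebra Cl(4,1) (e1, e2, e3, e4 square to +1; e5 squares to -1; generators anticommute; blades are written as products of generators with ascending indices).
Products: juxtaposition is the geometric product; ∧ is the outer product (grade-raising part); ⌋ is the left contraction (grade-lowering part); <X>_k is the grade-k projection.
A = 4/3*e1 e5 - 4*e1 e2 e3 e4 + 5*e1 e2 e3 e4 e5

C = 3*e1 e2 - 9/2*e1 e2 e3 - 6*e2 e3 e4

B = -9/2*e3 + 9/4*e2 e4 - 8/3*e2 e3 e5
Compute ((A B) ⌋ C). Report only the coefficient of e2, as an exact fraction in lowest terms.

step 1: -9*e1 e3 - 40/3*e1 e4 + 32/9*e1 e2 e3 - 18*e1 e2 e4 + 69/4*e1 e3 e5 - 32/3*e1 e4 e5 - 39/2*e1 e2 e4 e5
step 2: 16 + 81/2*e2
Answer: 81/2


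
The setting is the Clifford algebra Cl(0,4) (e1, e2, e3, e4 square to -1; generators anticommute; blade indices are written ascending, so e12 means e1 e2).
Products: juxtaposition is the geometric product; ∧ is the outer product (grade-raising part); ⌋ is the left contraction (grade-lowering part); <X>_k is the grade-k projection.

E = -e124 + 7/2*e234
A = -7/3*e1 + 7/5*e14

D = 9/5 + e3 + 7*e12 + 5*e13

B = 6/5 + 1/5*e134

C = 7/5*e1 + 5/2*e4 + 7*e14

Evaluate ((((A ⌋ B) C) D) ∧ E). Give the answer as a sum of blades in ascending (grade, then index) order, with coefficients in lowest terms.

step 1: 7/25*e3 + 7/15*e34
step 2: -7/6*e3 - 1372/375*e13 + 7/10*e34 - 98/75*e134
step 3: 973/50 - 1631/750*e1 - 21/10*e3 + 217/30*e4 - 4116/625*e13 + 329/150*e14 + 9604/375*e23 + 63/50*e34 - 49/6*e123 - 294/125*e134 + 686/75*e234 + 49/10*e1234
step 4: -973/50*e124 + 6811/100*e234 - 8267/1500*e1234
Answer: -973/50*e124 + 6811/100*e234 - 8267/1500*e1234


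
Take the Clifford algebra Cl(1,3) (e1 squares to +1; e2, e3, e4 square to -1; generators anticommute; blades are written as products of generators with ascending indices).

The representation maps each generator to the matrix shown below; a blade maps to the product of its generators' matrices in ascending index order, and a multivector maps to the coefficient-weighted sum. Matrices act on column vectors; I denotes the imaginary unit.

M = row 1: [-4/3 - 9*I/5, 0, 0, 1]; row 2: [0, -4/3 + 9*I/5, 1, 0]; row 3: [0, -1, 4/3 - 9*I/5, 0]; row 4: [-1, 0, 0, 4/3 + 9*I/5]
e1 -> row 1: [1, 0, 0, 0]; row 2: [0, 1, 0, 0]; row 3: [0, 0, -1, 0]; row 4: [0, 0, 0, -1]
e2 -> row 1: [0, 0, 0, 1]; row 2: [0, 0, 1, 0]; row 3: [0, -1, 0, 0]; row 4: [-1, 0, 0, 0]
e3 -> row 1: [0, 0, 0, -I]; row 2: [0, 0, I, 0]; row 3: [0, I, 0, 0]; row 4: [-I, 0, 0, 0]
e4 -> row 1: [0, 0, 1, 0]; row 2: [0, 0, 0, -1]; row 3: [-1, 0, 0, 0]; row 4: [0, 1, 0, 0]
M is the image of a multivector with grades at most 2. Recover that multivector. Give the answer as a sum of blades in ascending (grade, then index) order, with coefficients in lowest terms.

Method: the blade images are trace-orthogonal — tr(rho(e_A) rho(e_B)^-1) = 4 if A = B and 0 otherwise — and rho(e_A)^-1 = (e_A)^2 * rho(e_A) with (e_A)^2 = +1 or -1, so the coefficient of e_A in the preimage is (e_A)^2 * tr(M rho(e_A))/4.
Nonzero projections over blades of grade <= 2: e1: (e1)^2 = +1, tr(M rho(e1)) = -16/3, coefficient -4/3; e2: (e2)^2 = -1, tr(M rho(e2)) = -4, coefficient 1; e2 e3: (e2 e3)^2 = -1, tr(M rho(e2 e3)) = -36/5, coefficient 9/5. Every other blade of grade <= 2 projects to 0.
Answer: -4/3*e1 + e2 + 9/5*e2 e3


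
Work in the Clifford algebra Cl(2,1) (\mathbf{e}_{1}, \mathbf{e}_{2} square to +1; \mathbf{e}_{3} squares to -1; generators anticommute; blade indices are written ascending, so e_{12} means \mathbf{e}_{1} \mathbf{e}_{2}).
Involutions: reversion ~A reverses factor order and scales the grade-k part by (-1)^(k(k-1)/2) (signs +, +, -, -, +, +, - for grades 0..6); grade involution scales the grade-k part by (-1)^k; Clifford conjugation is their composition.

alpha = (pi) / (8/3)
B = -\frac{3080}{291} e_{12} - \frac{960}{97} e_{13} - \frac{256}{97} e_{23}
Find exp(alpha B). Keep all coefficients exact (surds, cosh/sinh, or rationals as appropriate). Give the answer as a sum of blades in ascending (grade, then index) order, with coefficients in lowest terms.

B^2 term by term: the squares give (-\frac{3080}{291})^2*(e_{12})^2 + (-\frac{960}{97})^2*(e_{13})^2 + (-\frac{256}{97})^2*(e_{23})^2 = \frac{9486400}{84681}*(-1) + \frac{921600}{9409}*(+1) + \frac{65536}{9409}*(+1) = -\frac{64}{9} (each basis 2-blade squares to minus the product of its generators' squares); cross terms between blades sharing an index anticommute and cancel. So B^2 = -\frac{64}{9}.
B^2 = -\frac{64}{9} — circular case — the even/odd split gives cos and sin: l = \frac{8}{3}, alpha*l = \pi, so exp(alpha B) = cos(\pi) + (sin(\pi)/(\frac{8}{3}))*B = -1 + (0)*B.
Answer: -1


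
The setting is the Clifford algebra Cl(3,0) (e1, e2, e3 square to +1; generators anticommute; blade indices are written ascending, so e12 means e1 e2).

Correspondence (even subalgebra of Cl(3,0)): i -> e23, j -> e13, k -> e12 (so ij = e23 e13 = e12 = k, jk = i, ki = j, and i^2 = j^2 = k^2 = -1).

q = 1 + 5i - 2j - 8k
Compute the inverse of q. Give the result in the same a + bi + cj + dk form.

In blades: q = 1 - 8*e12 - 2*e13 + 5*e23.
With qbar = 1 + 8*e12 + 2*e13 - 5*e23 (scalar fixed, mapped units negated), q qbar = 94 (the sum of squared coefficients), so q^-1 = qbar / (94) = 1/94 + 4/47*e12 + 1/47*e13 - 5/94*e23; translating back:
Answer: 1/94 - 5/94*i + 1/47*j + 4/47*k


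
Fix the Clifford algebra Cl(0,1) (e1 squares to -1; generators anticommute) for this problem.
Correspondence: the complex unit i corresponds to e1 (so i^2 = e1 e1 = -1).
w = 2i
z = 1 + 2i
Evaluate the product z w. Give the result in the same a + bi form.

In blades: z = 1 + 2*e1, w = 2*e1.
Distribute z over w term by term (generator squares from the signature, products reordered to ascending indices): (1)*w = 2*e1; (2*e1)*w = -4.
Sum: -4 + 2*e1; translating back through the correspondence:
Answer: -4 + 2i


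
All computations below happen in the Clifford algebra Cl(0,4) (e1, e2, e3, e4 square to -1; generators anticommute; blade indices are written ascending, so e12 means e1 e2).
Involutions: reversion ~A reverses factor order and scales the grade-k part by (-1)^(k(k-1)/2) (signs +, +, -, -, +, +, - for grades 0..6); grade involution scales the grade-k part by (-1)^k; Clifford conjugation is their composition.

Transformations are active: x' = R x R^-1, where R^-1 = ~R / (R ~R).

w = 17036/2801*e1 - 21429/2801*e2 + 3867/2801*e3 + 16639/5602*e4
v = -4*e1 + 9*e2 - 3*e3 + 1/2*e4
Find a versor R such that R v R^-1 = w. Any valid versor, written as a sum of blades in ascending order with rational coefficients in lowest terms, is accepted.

Equal squares first: v^2 = w^2 = -425/4. Then v + w = 5832/2801*e1 + 3780/2801*e2 - 4536/2801*e3 + 9720/2801*e4 is a versor taking v to w, provided it is invertible.
Answer: 5832/2801*e1 + 3780/2801*e2 - 4536/2801*e3 + 9720/2801*e4


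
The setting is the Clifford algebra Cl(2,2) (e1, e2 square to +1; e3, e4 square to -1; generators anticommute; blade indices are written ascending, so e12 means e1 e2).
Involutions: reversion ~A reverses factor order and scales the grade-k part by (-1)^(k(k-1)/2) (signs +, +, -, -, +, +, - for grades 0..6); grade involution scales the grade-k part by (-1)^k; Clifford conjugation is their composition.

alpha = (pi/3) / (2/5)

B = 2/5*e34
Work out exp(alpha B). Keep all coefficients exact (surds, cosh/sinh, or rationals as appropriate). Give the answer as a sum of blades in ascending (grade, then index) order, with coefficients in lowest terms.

B^2 = (2/5)^2*(e34)^2 = 4/25*(-1) = -4/25 (a basis 2-blade squares to minus the product of its generators' squares).
B^2 = -4/25 — B^2 < 0, so the exponential closes trigonometrically: l = 2/5, alpha*l = pi/3, so exp(alpha B) = cos(pi/3) + (sin(pi/3)/(2/5))*B = 1/2 + (5*sqrt(3)/4)*B.
Answer: 1/2 + sqrt(3)/2*e34


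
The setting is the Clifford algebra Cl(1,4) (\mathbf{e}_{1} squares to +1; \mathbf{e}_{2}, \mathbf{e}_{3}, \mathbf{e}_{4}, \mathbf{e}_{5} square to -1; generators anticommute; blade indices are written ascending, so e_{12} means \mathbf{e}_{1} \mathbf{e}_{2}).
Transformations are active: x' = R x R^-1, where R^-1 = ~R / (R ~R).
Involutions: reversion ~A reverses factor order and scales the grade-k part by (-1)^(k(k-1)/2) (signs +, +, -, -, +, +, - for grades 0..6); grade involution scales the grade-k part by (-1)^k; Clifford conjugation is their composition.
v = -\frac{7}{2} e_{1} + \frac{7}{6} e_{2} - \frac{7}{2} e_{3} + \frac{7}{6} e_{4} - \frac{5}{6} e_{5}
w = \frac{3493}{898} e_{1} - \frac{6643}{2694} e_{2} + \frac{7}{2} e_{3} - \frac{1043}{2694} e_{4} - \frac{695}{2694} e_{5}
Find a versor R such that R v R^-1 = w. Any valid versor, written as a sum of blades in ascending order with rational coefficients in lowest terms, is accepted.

Since q(v) = q(w) = -\frac{41}{12}, the sum R = v + w = \frac{175}{449} e_{1} - \frac{1750}{1347} e_{2} + \frac{350}{449} e_{4} - \frac{490}{449} e_{5} does the job whenever invertible.
Answer: \frac{175}{449} e_{1} - \frac{1750}{1347} e_{2} + \frac{350}{449} e_{4} - \frac{490}{449} e_{5}


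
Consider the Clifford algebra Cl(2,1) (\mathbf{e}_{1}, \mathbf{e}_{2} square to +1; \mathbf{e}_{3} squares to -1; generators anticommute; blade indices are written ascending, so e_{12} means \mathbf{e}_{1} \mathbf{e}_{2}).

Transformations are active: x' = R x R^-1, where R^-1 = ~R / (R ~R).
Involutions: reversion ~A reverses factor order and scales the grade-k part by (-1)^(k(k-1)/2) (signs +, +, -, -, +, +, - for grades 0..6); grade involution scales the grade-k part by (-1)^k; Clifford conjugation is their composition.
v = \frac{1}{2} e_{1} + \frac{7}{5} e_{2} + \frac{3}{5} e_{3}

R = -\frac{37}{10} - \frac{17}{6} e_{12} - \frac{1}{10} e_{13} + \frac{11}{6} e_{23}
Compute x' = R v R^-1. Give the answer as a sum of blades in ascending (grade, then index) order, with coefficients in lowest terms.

~R = -\frac{37}{10} + \frac{17}{6} e_{12} + \frac{1}{10} e_{13} - \frac{11}{6} e_{23}, and R ~R = \frac{1376}{75}, so R^-1 = ~R / (\frac{1376}{75}).
R v = -\frac{1727}{300} e_{1} - \frac{1459}{300} e_{2} - \frac{1421}{300} e_{3} - \frac{193}{300} e_{123}
Answer: \frac{20129}{10320} e_{1} + \frac{489}{860} e_{2} + \frac{3115}{2064} e_{3}


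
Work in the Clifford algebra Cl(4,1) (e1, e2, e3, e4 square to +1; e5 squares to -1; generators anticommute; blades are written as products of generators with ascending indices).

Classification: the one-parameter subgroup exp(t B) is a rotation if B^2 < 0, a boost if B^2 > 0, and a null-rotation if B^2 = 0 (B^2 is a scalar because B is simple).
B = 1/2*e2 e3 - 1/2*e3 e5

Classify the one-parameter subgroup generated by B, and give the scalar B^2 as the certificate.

B^2 term by term: the squares give (1/2)^2*(e2 e3)^2 + (-1/2)^2*(e3 e5)^2 = 1/4*(-1) + 1/4*(+1) = 0 (each basis 2-blade squares to minus the product of its generators' squares); cross terms between blades sharing an index anticommute and cancel. So B^2 = 0.
Answer: null-rotation, certificate B^2 = 0. The invariant at work: B^2 = 0 is unchanged by conjugation, hence its sign classifies the subgroup whatever basis B is written in.


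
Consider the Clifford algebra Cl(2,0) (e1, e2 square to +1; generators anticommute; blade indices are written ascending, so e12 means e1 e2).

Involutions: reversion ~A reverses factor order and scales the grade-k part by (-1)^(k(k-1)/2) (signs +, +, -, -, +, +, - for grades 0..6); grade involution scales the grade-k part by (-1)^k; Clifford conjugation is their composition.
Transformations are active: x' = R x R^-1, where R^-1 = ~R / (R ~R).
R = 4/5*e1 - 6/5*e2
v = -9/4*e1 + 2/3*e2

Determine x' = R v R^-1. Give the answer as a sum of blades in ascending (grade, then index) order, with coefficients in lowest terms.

~R = 4/5*e1 - 6/5*e2, and R ~R = 52/25, so R^-1 = ~R / (52/25).
R v = -13/5 - 13/6*e12
Answer: 1/4*e1 + 7/3*e2


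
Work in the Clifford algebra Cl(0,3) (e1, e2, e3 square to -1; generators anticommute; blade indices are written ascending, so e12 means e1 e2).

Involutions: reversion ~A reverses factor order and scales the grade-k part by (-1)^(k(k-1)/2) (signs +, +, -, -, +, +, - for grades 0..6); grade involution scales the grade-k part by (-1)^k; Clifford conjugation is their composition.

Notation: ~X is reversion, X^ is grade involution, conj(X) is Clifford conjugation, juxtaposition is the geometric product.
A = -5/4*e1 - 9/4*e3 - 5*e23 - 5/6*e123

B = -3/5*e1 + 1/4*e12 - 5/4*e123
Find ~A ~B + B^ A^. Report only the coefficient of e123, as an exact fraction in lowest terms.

first term: 7/24 - 25/4*e1 - 5/16*e2 + 5/24*e3 + 45/16*e12 - 13/5*e13 + 33/16*e23 - 39/16*e123
second term: 7/24 + 25/4*e1 + 5/16*e2 - 5/24*e3 - 45/16*e12 + 13/5*e13 - 33/16*e23 - 39/16*e123
Answer: -39/8


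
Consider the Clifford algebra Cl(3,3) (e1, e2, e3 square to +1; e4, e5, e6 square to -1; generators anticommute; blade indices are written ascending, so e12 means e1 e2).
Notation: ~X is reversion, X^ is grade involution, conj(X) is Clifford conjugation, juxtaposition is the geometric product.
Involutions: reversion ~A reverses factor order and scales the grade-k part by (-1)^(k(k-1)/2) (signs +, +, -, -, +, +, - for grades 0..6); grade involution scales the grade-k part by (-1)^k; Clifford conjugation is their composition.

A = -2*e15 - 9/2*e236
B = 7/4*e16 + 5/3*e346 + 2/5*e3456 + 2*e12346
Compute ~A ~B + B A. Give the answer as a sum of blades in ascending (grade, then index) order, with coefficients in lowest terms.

first term: 9*e14 + 15/2*e24 + 7/2*e56 - 63/8*e123 + 9/5*e245 - 4/5*e1346 - 10/3*e13456 + 4*e23456
second term: -9*e14 - 15/2*e24 - 7/2*e56 + 63/8*e123 - 9/5*e245 - 4/5*e1346 - 10/3*e13456 + 4*e23456
Answer: -8/5*e1346 - 20/3*e13456 + 8*e23456


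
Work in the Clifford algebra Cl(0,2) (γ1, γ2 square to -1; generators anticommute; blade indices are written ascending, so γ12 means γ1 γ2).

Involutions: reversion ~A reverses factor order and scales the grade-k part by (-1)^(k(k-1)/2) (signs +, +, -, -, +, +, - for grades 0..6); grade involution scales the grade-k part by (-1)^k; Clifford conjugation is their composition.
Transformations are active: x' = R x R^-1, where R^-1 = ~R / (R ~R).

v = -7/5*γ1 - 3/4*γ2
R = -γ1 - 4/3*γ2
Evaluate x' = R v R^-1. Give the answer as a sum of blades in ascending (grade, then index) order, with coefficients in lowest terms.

~R = -γ1 - 4/3*γ2, and R ~R = -25/9, so R^-1 = ~R / (-25/9).
R v = -12/5 - 67/60*γ12
Answer: -41/125*γ1 - 777/500*γ2


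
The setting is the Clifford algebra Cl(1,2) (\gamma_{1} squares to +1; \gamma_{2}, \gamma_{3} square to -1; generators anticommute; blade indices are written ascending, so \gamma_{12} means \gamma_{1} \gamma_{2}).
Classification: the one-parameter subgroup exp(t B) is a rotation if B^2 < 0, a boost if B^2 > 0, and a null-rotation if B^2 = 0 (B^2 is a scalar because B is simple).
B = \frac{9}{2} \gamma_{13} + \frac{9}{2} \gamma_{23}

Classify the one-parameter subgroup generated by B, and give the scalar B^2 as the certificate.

B^2 term by term: the squares give (\frac{9}{2})^2*(\gamma_{13})^2 + (\frac{9}{2})^2*(\gamma_{23})^2 = \frac{81}{4}*(+1) + \frac{81}{4}*(-1) = 0 (each basis 2-blade squares to minus the product of its generators' squares); cross terms between blades sharing an index anticommute and cancel. So B^2 = 0.
Answer: null-rotation, certificate B^2 = 0. The invariant at work: B^2 = 0 is unchanged by conjugation, hence its sign classifies the subgroup whatever basis B is written in.


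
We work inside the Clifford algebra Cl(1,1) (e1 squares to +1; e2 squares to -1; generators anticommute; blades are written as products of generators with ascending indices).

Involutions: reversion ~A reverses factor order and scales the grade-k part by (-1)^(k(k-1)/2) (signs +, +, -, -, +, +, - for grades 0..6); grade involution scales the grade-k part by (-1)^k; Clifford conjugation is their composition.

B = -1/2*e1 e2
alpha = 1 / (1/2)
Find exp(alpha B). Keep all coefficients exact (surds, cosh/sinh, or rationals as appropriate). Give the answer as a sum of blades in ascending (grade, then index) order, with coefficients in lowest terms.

B^2 = (-1/2)^2*(e1 e2)^2 = 1/4*(+1) = 1/4 (a basis 2-blade squares to minus the product of its generators' squares).
B^2 = 1/4 — a positive square means the series sums to a boost: l = 1/2, alpha*l = 1, so exp(alpha B) = cosh(1) + (sinh(1)/(1/2))*B = cosh(1) + (2*sinh(1))*B.
Answer: cosh(1) - sinh(1)*e1 e2


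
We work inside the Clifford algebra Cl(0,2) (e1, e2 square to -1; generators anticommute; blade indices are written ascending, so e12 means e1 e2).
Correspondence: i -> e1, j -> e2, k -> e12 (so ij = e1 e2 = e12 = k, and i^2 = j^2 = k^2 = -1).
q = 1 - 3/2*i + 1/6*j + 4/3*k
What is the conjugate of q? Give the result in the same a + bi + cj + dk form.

In blades: q = 1 - 3/2*e1 + 1/6*e2 + 4/3*e12.
Conjugation here is Clifford conjugation: the scalar is fixed and the grade-1 and grade-2 blades all flip sign, giving 1 + 3/2*e1 - 1/6*e2 - 4/3*e12; translating back:
Answer: 1 + 3/2*i - 1/6*j - 4/3*k


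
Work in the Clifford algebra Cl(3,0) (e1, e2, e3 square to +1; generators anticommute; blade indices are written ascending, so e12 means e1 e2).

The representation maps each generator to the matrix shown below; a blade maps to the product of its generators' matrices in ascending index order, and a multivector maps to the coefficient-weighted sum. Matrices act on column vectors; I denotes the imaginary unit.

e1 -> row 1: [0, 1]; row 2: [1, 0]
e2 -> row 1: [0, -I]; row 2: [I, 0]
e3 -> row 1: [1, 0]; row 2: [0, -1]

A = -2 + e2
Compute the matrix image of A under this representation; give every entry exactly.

M = (-2)*1 + (1)*rho(e2), summed entrywise (1 is the identity matrix):
Answer: row 1: [-2, -I]; row 2: [I, -2]


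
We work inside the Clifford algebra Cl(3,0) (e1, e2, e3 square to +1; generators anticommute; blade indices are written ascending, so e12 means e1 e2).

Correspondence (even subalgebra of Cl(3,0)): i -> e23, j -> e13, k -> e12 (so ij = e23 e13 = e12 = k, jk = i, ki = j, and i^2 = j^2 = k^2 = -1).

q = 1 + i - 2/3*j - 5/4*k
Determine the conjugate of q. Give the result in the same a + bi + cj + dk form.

In blades: q = 1 - 5/4*e12 - 2/3*e13 + e23.
Quaternion conjugation is reversion on the even subalgebra: the scalar is fixed and every grade-2 blade flips sign, giving 1 + 5/4*e12 + 2/3*e13 - e23; translating back:
Answer: 1 - i + 2/3*j + 5/4*k


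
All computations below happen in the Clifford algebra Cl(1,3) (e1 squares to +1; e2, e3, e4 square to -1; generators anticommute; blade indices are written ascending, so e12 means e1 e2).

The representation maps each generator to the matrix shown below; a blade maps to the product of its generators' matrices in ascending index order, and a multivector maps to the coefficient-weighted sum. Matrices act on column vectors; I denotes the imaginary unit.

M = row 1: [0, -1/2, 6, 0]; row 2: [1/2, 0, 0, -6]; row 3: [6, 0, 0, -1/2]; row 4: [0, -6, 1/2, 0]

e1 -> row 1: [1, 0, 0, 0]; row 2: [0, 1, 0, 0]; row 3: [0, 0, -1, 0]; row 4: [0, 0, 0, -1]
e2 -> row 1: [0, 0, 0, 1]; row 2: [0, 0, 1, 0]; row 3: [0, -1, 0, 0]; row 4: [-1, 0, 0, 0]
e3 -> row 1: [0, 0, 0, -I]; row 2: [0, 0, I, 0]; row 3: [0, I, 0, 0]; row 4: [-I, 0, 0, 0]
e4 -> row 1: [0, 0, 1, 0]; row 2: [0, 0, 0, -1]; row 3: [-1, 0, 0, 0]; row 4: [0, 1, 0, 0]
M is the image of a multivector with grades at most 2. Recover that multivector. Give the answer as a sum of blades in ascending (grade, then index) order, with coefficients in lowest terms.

Method: the blade images are trace-orthogonal — tr(rho(e_A) rho(e_B)^-1) = 4 if A = B and 0 otherwise — and rho(e_A)^-1 = (e_A)^2 * rho(e_A) with (e_A)^2 = +1 or -1, so the coefficient of e_A in the preimage is (e_A)^2 * tr(M rho(e_A))/4.
Nonzero projections over blades of grade <= 2: e14: (e14)^2 = +1, tr(M rho(e14)) = 24, coefficient 6; e24: (e24)^2 = -1, tr(M rho(e24)) = 2, coefficient -1/2. Every other blade of grade <= 2 projects to 0.
Answer: 6*e14 - 1/2*e24


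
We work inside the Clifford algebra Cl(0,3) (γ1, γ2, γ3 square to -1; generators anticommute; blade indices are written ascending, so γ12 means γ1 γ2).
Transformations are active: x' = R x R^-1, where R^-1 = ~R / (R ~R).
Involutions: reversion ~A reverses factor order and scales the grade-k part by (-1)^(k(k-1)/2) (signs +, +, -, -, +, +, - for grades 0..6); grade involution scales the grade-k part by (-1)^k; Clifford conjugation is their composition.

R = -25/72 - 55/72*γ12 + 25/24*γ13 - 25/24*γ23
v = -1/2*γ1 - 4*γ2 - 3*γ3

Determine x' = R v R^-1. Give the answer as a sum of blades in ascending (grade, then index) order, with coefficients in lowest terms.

~R = -25/72 + 55/72*γ12 - 25/24*γ13 + 25/24*γ23, and R ~R = 3725/1296, so R^-1 = ~R / (3725/1296).
R v = 35/144*γ1 - 65/48*γ2 + 75/16*γ3 + 335/48*γ123
Answer: -688/149*γ1 - 109/149*γ2 - 549/298*γ3


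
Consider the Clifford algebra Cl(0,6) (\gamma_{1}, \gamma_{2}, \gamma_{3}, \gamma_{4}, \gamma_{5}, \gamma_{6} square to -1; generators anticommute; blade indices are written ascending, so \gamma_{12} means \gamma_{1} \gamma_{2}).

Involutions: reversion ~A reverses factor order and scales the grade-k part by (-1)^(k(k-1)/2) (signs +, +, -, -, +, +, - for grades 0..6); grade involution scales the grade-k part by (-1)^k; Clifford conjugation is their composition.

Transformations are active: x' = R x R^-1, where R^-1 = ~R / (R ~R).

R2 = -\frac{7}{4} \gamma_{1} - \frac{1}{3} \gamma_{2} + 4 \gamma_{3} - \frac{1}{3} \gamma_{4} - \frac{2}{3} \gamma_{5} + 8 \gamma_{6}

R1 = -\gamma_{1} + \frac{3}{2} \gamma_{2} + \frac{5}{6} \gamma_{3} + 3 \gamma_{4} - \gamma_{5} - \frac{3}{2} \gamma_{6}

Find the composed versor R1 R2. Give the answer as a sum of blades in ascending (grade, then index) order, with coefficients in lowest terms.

Distribute over the terms of R1 (each basis-blade product reordered to ascending indices, repeated generators contracted through their squares):
(-\gamma_{1}) R2 = -\frac{7}{4} + \frac{1}{3} \gamma_{12} - 4 \gamma_{13} + \frac{1}{3} \gamma_{14} + \frac{2}{3} \gamma_{15} - 8 \gamma_{16}
(\frac{3}{2} \gamma_{2}) R2 = \frac{1}{2} + \frac{21}{8} \gamma_{12} + 6 \gamma_{23} - \frac{1}{2} \gamma_{24} - \gamma_{25} + 12 \gamma_{26}
(\frac{5}{6} \gamma_{3}) R2 = -\frac{10}{3} + \frac{35}{24} \gamma_{13} + \frac{5}{18} \gamma_{23} - \frac{5}{18} \gamma_{34} - \frac{5}{9} \gamma_{35} + \frac{20}{3} \gamma_{36}
(3 \gamma_{4}) R2 = 1 + \frac{21}{4} \gamma_{14} + \gamma_{24} - 12 \gamma_{34} - 2 \gamma_{45} + 24 \gamma_{46}
(-\gamma_{5}) R2 = -\frac{2}{3} - \frac{7}{4} \gamma_{15} - \frac{1}{3} \gamma_{25} + 4 \gamma_{35} - \frac{1}{3} \gamma_{45} - 8 \gamma_{56}
(-\frac{3}{2} \gamma_{6}) R2 = 12 - \frac{21}{8} \gamma_{16} - \frac{1}{2} \gamma_{26} + 6 \gamma_{36} - \frac{1}{2} \gamma_{46} - \gamma_{56}
Summing the partial products and collecting blades:
Answer: \frac{31}{4} + \frac{71}{24} \gamma_{12} - \frac{61}{24} \gamma_{13} + \frac{67}{12} \gamma_{14} - \frac{13}{12} \gamma_{15} - \frac{85}{8} \gamma_{16} + \frac{113}{18} \gamma_{23} + \frac{1}{2} \gamma_{24} - \frac{4}{3} \gamma_{25} + \frac{23}{2} \gamma_{26} - \frac{221}{18} \gamma_{34} + \frac{31}{9} \gamma_{35} + \frac{38}{3} \gamma_{36} - \frac{7}{3} \gamma_{45} + \frac{47}{2} \gamma_{46} - 9 \gamma_{56}


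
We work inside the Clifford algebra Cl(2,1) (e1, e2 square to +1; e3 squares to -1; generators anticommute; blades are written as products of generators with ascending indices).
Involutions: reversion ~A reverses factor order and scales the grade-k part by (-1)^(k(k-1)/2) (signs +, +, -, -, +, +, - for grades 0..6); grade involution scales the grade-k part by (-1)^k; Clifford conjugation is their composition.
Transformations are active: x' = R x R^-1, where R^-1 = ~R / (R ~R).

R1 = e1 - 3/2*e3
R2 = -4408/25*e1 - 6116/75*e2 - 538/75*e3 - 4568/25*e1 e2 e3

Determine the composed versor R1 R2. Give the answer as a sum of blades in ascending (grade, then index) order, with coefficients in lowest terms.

Distribute over the terms of R1 (each basis-blade product reordered to ascending indices, repeated generators contracted through their squares):
(e1) R2 = -4408/25 - 6116/75*e1 e2 - 538/75*e1 e3 - 4568/25*e2 e3
(-3/2*e3) R2 = -269/25 - 6852/25*e1 e2 - 6612/25*e1 e3 - 3058/25*e2 e3
Summing the partial products and collecting blades:
Answer: -4677/25 - 26672/75*e1 e2 - 20374/75*e1 e3 - 7626/25*e2 e3


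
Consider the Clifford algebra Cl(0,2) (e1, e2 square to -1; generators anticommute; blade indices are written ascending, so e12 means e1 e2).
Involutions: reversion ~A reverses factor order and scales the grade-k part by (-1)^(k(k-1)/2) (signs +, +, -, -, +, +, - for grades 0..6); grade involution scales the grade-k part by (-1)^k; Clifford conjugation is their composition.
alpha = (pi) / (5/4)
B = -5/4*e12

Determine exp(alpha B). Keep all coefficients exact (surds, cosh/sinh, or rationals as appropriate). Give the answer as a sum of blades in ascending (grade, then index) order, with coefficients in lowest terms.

B^2 = (-5/4)^2*(e12)^2 = 25/16*(-1) = -25/16 (a basis 2-blade squares to minus the product of its generators' squares).
B^2 = -25/16 — since the square is negative, the closed form is circular: l = 5/4, alpha*l = pi, so exp(alpha B) = cos(pi) + (sin(pi)/(5/4))*B = -1 + (0)*B.
Answer: -1


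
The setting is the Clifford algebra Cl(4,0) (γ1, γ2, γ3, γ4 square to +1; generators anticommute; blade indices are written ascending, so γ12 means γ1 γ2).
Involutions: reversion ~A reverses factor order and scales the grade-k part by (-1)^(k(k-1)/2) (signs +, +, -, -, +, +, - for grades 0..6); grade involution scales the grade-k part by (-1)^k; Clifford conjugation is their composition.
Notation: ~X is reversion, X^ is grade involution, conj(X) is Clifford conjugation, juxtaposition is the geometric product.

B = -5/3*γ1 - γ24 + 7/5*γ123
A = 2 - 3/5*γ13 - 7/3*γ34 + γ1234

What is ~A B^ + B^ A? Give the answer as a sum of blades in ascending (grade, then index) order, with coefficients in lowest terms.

first term: 10/3*γ1 - 21/25*γ2 - γ3 - 7/5*γ4 - γ13 - 7/3*γ23 - 2*γ24 - 14/5*γ123 + 49/15*γ124 + 35/9*γ134 - 5/3*γ234 + 3/5*γ1234
second term: 10/3*γ1 + 21/25*γ2 - γ3 + 7/5*γ4 - γ13 - 7/3*γ23 - 2*γ24 - 14/5*γ123 + 49/15*γ124 - 35/9*γ134 + 5/3*γ234 - 3/5*γ1234
Answer: 20/3*γ1 - 2*γ3 - 2*γ13 - 14/3*γ23 - 4*γ24 - 28/5*γ123 + 98/15*γ124


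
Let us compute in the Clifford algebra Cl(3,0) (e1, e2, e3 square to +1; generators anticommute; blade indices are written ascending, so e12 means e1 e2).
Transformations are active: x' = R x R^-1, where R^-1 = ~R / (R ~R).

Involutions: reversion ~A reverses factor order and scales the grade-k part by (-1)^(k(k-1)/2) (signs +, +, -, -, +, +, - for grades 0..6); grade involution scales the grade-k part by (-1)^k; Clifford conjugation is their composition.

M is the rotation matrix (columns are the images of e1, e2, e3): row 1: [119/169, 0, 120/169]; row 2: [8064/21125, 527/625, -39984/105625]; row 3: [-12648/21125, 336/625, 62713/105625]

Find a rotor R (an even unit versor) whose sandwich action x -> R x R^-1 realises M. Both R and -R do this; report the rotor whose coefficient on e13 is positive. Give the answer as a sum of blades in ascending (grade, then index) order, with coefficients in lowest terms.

Method: write R = a + b12*e12 + b13*e13 + b23*e23 with a^2 + b12^2 + b13^2 + b23^2 = 1 (so R^-1 = ~R). Expanding the columns R e_j ~R gives tr M = 4a^2 - 1 and, from the antisymmetric part, M21 - M12 = -4a*b12, M13 - M31 = 4a*b13, M32 - M23 = -4a*b23.
Here tr M = 226151/105625, so a^2 = (1 + tr M)/4 = 82944/105625 and a = ±288/325. Taking a = 288/325: M21 - M12 = 8064/21125, M13 - M31 = 27648/21125, M32 - M23 = 96768/105625, giving b12 = -7/65, b13 = 24/65, b23 = -84/325, i.e. R = 288/325 - 7/65*e12 + 24/65*e13 - 84/325*e23.
Its e13 coefficient is already positive.
Answer: 288/325 - 7/65*e12 + 24/65*e13 - 84/325*e23. Sheet selection: the two-to-one cover makes ±R indistinguishable at the matrix level (trace 226151/105625), so uniqueness comes from the required sign on e13.


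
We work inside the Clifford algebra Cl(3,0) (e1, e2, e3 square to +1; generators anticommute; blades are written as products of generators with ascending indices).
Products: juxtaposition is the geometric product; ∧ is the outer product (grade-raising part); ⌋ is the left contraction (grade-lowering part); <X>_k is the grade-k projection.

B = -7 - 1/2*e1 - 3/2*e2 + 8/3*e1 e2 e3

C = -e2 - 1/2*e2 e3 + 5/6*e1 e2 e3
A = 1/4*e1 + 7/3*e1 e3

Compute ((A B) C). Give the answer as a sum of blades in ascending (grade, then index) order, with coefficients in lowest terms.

step 1: -1/8 - 7/4*e1 + 56/9*e2 + 7/6*e3 - 3/8*e1 e2 - 49/3*e1 e3 + 2/3*e2 e3 + 7/2*e1 e2 e3
step 2: -317/36 + 113/72*e1 - 929/72*e2 - 307/144*e3 - 49/9*e1 e2 - 647/432*e1 e3 - 11/48*e2 e3 - 249/16*e1 e2 e3
Answer: -317/36 + 113/72*e1 - 929/72*e2 - 307/144*e3 - 49/9*e1 e2 - 647/432*e1 e3 - 11/48*e2 e3 - 249/16*e1 e2 e3


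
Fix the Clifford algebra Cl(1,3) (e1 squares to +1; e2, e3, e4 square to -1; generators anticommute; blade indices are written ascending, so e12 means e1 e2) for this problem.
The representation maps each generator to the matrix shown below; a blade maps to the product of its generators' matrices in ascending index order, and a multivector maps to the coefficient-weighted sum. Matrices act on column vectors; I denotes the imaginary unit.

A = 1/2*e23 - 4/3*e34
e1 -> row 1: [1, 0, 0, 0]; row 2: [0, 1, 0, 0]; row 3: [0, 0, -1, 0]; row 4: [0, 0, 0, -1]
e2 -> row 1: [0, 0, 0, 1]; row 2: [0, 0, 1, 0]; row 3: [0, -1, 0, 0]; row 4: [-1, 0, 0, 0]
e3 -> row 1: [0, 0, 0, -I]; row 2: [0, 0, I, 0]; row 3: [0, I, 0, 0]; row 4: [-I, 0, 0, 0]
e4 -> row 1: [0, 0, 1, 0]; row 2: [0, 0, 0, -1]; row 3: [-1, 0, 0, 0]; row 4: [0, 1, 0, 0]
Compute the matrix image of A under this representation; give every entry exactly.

Bivector images (products of the table entries): rho(e23) = rho(e2)rho(e3) = row 1: [-I, 0, 0, 0]; row 2: [0, I, 0, 0]; row 3: [0, 0, -I, 0]; row 4: [0, 0, 0, I]; rho(e34) = rho(e3)rho(e4) = row 1: [0, -I, 0, 0]; row 2: [-I, 0, 0, 0]; row 3: [0, 0, 0, -I]; row 4: [0, 0, -I, 0].
M = (1/2)*rho(e23) + (-4/3)*rho(e34), summed entrywise:
Answer: row 1: [-I/2, 4*I/3, 0, 0]; row 2: [4*I/3, I/2, 0, 0]; row 3: [0, 0, -I/2, 4*I/3]; row 4: [0, 0, 4*I/3, I/2]


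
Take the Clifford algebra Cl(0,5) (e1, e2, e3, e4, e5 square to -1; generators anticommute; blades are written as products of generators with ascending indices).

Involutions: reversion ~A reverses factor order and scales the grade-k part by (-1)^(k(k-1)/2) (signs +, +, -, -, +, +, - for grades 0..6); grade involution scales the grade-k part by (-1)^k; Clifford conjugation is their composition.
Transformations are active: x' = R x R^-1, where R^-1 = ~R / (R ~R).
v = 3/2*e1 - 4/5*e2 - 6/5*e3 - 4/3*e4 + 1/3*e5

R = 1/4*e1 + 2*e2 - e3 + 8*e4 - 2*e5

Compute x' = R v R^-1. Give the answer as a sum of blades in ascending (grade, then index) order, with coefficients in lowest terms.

~R = 1/4*e1 + 2*e2 - e3 + 8*e4 - 2*e5, and R ~R = -1169/16, so R^-1 = ~R / (-1169/16).
R v = 1363/120 - 16/5*e1 e2 + 6/5*e1 e3 - 37/3*e1 e4 + 37/12*e1 e5 - 16/5*e2 e3 + 56/15*e2 e4 - 14/15*e2 e5 + 164/15*e3 e4 - 41/15*e3 e5
Answer: -55331/35070*e1 + 3124/17535*e2 + 26494/17535*e3 - 20236/17535*e4 + 5059/17535*e5


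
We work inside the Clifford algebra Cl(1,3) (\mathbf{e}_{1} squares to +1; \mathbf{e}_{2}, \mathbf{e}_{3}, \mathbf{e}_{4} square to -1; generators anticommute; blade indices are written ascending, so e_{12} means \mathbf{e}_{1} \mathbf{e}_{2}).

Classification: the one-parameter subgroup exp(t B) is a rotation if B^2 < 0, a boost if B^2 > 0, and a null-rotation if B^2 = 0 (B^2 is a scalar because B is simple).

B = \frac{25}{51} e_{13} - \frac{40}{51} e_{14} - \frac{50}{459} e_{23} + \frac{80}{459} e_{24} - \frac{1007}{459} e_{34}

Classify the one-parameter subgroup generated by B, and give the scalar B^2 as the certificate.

B^2 term by term: the squares give (\frac{25}{51})^2*(e_{13})^2 + (-\frac{40}{51})^2*(e_{14})^2 + (-\frac{50}{459})^2*(e_{23})^2 + (\frac{80}{459})^2*(e_{24})^2 + (-\frac{1007}{459})^2*(e_{34})^2 = \frac{625}{2601}*(+1) + \frac{1600}{2601}*(+1) + \frac{2500}{210681}*(-1) + \frac{6400}{210681}*(-1) + \frac{1014049}{210681}*(-1) = -4 (each basis 2-blade squares to minus the product of its generators' squares); cross terms between blades sharing an index anticommute and cancel; the commuting (index-disjoint) pairs give grade-4 terms 2*c*c'*(blade product), which cancel blade by blade — e_{1234}: -\frac{4000}{23409} + \frac{4000}{23409} = 0 — confirming B is simple. So B^2 = -4.
Answer: rotation, certificate B^2 = -4. One invariant decides it: the square -4 survives every conjugation, and its sign is exactly the classification.


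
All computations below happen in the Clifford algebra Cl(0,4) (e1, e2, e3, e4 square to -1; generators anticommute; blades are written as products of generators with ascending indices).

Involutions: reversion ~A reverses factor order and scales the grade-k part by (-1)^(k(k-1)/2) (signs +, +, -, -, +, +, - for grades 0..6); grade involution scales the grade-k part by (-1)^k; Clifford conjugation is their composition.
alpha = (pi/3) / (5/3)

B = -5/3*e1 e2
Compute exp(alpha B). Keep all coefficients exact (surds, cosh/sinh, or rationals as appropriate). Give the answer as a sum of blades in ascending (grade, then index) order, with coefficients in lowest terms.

B^2 = (-5/3)^2*(e1 e2)^2 = 25/9*(-1) = -25/9 (a basis 2-blade squares to minus the product of its generators' squares).
B^2 = -25/9 — the negative square puts this in the circular regime; l = 5/3, alpha*l = pi/3, so exp(alpha B) = cos(pi/3) + (sin(pi/3)/(5/3))*B = 1/2 + (3*sqrt(3)/10)*B.
Answer: 1/2 - sqrt(3)/2*e1 e2


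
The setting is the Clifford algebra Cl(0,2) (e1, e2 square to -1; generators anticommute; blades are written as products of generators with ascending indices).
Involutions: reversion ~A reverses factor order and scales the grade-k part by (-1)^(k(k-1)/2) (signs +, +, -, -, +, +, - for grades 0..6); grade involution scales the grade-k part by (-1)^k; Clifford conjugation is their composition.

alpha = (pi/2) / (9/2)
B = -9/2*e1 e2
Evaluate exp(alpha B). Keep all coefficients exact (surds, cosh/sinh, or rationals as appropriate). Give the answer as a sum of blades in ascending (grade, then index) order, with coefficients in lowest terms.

B^2 = (-9/2)^2*(e1 e2)^2 = 81/4*(-1) = -81/4 (a basis 2-blade squares to minus the product of its generators' squares).
B^2 = -81/4 — the series telescopes trigonometrically here: l = 9/2, alpha*l = pi/2, so exp(alpha B) = cos(pi/2) + (sin(pi/2)/(9/2))*B = 0 + (2/9)*B.
Answer: -e1 e2


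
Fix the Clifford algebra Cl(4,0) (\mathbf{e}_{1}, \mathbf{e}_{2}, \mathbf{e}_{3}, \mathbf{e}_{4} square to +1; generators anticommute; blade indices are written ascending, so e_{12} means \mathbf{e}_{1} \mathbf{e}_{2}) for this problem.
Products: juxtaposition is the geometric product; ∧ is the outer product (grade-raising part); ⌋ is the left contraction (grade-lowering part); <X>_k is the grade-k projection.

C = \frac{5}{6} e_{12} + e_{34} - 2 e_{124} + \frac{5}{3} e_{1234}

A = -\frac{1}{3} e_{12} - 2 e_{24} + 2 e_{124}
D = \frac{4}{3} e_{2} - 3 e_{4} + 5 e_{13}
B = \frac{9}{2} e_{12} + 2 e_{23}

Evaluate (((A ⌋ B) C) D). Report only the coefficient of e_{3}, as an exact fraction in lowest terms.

step 1: \frac{3}{2}
step 2: \frac{5}{4} e_{12} + \frac{3}{2} e_{34} - 3 e_{124} + \frac{5}{2} e_{1234}
step 3: \frac{5}{3} e_{1} - \frac{9}{2} e_{3} + 9 e_{12} - \frac{7}{2} e_{14} - \frac{25}{4} e_{23} + \frac{25}{2} e_{24} - \frac{15}{2} e_{123} - \frac{15}{4} e_{124} + \frac{10}{3} e_{134} + 17 e_{234}
Answer: -\frac{9}{2}


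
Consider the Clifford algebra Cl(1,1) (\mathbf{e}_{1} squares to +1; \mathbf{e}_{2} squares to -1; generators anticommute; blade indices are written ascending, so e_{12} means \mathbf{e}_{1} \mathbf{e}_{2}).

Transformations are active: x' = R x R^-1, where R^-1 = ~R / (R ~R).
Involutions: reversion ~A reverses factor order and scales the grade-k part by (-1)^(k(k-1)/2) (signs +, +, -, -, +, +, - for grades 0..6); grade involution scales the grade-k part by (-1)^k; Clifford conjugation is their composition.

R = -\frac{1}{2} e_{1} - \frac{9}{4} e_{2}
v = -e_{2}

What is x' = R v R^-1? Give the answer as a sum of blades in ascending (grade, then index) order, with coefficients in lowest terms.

~R = -\frac{1}{2} e_{1} - \frac{9}{4} e_{2}, and R ~R = -\frac{77}{16}, so R^-1 = ~R / (-\frac{77}{16}).
R v = -\frac{9}{4} + \frac{1}{2} e_{12}
Answer: -\frac{36}{77} e_{1} - \frac{85}{77} e_{2}
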